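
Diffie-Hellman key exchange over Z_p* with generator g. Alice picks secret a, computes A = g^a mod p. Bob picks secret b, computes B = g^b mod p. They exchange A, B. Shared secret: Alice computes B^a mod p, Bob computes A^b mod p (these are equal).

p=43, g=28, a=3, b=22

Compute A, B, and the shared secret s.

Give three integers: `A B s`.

Answer: 22 15 21

Derivation:
A = 28^3 mod 43  (bits of 3 = 11)
  bit 0 = 1: r = r^2 * 28 mod 43 = 1^2 * 28 = 1*28 = 28
  bit 1 = 1: r = r^2 * 28 mod 43 = 28^2 * 28 = 10*28 = 22
  -> A = 22
B = 28^22 mod 43  (bits of 22 = 10110)
  bit 0 = 1: r = r^2 * 28 mod 43 = 1^2 * 28 = 1*28 = 28
  bit 1 = 0: r = r^2 mod 43 = 28^2 = 10
  bit 2 = 1: r = r^2 * 28 mod 43 = 10^2 * 28 = 14*28 = 5
  bit 3 = 1: r = r^2 * 28 mod 43 = 5^2 * 28 = 25*28 = 12
  bit 4 = 0: r = r^2 mod 43 = 12^2 = 15
  -> B = 15
s = B^a = 15^3 mod 43  (bits of 3 = 11)
  bit 0 = 1: r = r^2 * 15 mod 43 = 1^2 * 15 = 1*15 = 15
  bit 1 = 1: r = r^2 * 15 mod 43 = 15^2 * 15 = 10*15 = 21
  -> s = B^a = 21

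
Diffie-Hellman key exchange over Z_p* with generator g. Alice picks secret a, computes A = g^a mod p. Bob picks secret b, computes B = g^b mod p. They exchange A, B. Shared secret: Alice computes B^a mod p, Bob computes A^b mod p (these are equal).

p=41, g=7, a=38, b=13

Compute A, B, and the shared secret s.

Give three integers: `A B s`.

A = 7^38 mod 41  (bits of 38 = 100110)
  bit 0 = 1: r = r^2 * 7 mod 41 = 1^2 * 7 = 1*7 = 7
  bit 1 = 0: r = r^2 mod 41 = 7^2 = 8
  bit 2 = 0: r = r^2 mod 41 = 8^2 = 23
  bit 3 = 1: r = r^2 * 7 mod 41 = 23^2 * 7 = 37*7 = 13
  bit 4 = 1: r = r^2 * 7 mod 41 = 13^2 * 7 = 5*7 = 35
  bit 5 = 0: r = r^2 mod 41 = 35^2 = 36
  -> A = 36
B = 7^13 mod 41  (bits of 13 = 1101)
  bit 0 = 1: r = r^2 * 7 mod 41 = 1^2 * 7 = 1*7 = 7
  bit 1 = 1: r = r^2 * 7 mod 41 = 7^2 * 7 = 8*7 = 15
  bit 2 = 0: r = r^2 mod 41 = 15^2 = 20
  bit 3 = 1: r = r^2 * 7 mod 41 = 20^2 * 7 = 31*7 = 12
  -> B = 12
s = B^a = 12^38 mod 41  (bits of 38 = 100110)
  bit 0 = 1: r = r^2 * 12 mod 41 = 1^2 * 12 = 1*12 = 12
  bit 1 = 0: r = r^2 mod 41 = 12^2 = 21
  bit 2 = 0: r = r^2 mod 41 = 21^2 = 31
  bit 3 = 1: r = r^2 * 12 mod 41 = 31^2 * 12 = 18*12 = 11
  bit 4 = 1: r = r^2 * 12 mod 41 = 11^2 * 12 = 39*12 = 17
  bit 5 = 0: r = r^2 mod 41 = 17^2 = 2
  -> s = B^a = 2

Answer: 36 12 2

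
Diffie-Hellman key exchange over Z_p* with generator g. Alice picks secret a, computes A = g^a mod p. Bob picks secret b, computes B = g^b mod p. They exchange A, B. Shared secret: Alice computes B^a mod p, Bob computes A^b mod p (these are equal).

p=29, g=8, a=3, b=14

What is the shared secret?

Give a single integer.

Answer: 28

Derivation:
A = 8^3 mod 29  (bits of 3 = 11)
  bit 0 = 1: r = r^2 * 8 mod 29 = 1^2 * 8 = 1*8 = 8
  bit 1 = 1: r = r^2 * 8 mod 29 = 8^2 * 8 = 6*8 = 19
  -> A = 19
B = 8^14 mod 29  (bits of 14 = 1110)
  bit 0 = 1: r = r^2 * 8 mod 29 = 1^2 * 8 = 1*8 = 8
  bit 1 = 1: r = r^2 * 8 mod 29 = 8^2 * 8 = 6*8 = 19
  bit 2 = 1: r = r^2 * 8 mod 29 = 19^2 * 8 = 13*8 = 17
  bit 3 = 0: r = r^2 mod 29 = 17^2 = 28
  -> B = 28
s = B^a = 28^3 mod 29  (bits of 3 = 11)
  bit 0 = 1: r = r^2 * 28 mod 29 = 1^2 * 28 = 1*28 = 28
  bit 1 = 1: r = r^2 * 28 mod 29 = 28^2 * 28 = 1*28 = 28
  -> s = B^a = 28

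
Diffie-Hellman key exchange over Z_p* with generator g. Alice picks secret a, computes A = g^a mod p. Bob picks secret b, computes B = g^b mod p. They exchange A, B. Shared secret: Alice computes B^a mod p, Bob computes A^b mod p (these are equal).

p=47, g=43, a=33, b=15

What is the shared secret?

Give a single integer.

A = 43^33 mod 47  (bits of 33 = 100001)
  bit 0 = 1: r = r^2 * 43 mod 47 = 1^2 * 43 = 1*43 = 43
  bit 1 = 0: r = r^2 mod 47 = 43^2 = 16
  bit 2 = 0: r = r^2 mod 47 = 16^2 = 21
  bit 3 = 0: r = r^2 mod 47 = 21^2 = 18
  bit 4 = 0: r = r^2 mod 47 = 18^2 = 42
  bit 5 = 1: r = r^2 * 43 mod 47 = 42^2 * 43 = 25*43 = 41
  -> A = 41
B = 43^15 mod 47  (bits of 15 = 1111)
  bit 0 = 1: r = r^2 * 43 mod 47 = 1^2 * 43 = 1*43 = 43
  bit 1 = 1: r = r^2 * 43 mod 47 = 43^2 * 43 = 16*43 = 30
  bit 2 = 1: r = r^2 * 43 mod 47 = 30^2 * 43 = 7*43 = 19
  bit 3 = 1: r = r^2 * 43 mod 47 = 19^2 * 43 = 32*43 = 13
  -> B = 13
s = B^a = 13^33 mod 47  (bits of 33 = 100001)
  bit 0 = 1: r = r^2 * 13 mod 47 = 1^2 * 13 = 1*13 = 13
  bit 1 = 0: r = r^2 mod 47 = 13^2 = 28
  bit 2 = 0: r = r^2 mod 47 = 28^2 = 32
  bit 3 = 0: r = r^2 mod 47 = 32^2 = 37
  bit 4 = 0: r = r^2 mod 47 = 37^2 = 6
  bit 5 = 1: r = r^2 * 13 mod 47 = 6^2 * 13 = 36*13 = 45
  -> s = B^a = 45

Answer: 45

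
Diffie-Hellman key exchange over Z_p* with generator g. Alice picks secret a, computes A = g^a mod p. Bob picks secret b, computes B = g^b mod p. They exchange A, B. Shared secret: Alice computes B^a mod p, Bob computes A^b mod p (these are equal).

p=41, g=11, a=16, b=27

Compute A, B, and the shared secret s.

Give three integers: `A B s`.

Answer: 10 6 18

Derivation:
A = 11^16 mod 41  (bits of 16 = 10000)
  bit 0 = 1: r = r^2 * 11 mod 41 = 1^2 * 11 = 1*11 = 11
  bit 1 = 0: r = r^2 mod 41 = 11^2 = 39
  bit 2 = 0: r = r^2 mod 41 = 39^2 = 4
  bit 3 = 0: r = r^2 mod 41 = 4^2 = 16
  bit 4 = 0: r = r^2 mod 41 = 16^2 = 10
  -> A = 10
B = 11^27 mod 41  (bits of 27 = 11011)
  bit 0 = 1: r = r^2 * 11 mod 41 = 1^2 * 11 = 1*11 = 11
  bit 1 = 1: r = r^2 * 11 mod 41 = 11^2 * 11 = 39*11 = 19
  bit 2 = 0: r = r^2 mod 41 = 19^2 = 33
  bit 3 = 1: r = r^2 * 11 mod 41 = 33^2 * 11 = 23*11 = 7
  bit 4 = 1: r = r^2 * 11 mod 41 = 7^2 * 11 = 8*11 = 6
  -> B = 6
s = B^a = 6^16 mod 41  (bits of 16 = 10000)
  bit 0 = 1: r = r^2 * 6 mod 41 = 1^2 * 6 = 1*6 = 6
  bit 1 = 0: r = r^2 mod 41 = 6^2 = 36
  bit 2 = 0: r = r^2 mod 41 = 36^2 = 25
  bit 3 = 0: r = r^2 mod 41 = 25^2 = 10
  bit 4 = 0: r = r^2 mod 41 = 10^2 = 18
  -> s = B^a = 18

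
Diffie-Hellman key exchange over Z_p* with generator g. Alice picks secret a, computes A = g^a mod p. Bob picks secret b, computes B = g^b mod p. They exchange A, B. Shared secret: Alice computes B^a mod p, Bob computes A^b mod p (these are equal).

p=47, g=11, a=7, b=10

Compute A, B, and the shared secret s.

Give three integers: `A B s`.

Answer: 31 42 36

Derivation:
A = 11^7 mod 47  (bits of 7 = 111)
  bit 0 = 1: r = r^2 * 11 mod 47 = 1^2 * 11 = 1*11 = 11
  bit 1 = 1: r = r^2 * 11 mod 47 = 11^2 * 11 = 27*11 = 15
  bit 2 = 1: r = r^2 * 11 mod 47 = 15^2 * 11 = 37*11 = 31
  -> A = 31
B = 11^10 mod 47  (bits of 10 = 1010)
  bit 0 = 1: r = r^2 * 11 mod 47 = 1^2 * 11 = 1*11 = 11
  bit 1 = 0: r = r^2 mod 47 = 11^2 = 27
  bit 2 = 1: r = r^2 * 11 mod 47 = 27^2 * 11 = 24*11 = 29
  bit 3 = 0: r = r^2 mod 47 = 29^2 = 42
  -> B = 42
s = B^a = 42^7 mod 47  (bits of 7 = 111)
  bit 0 = 1: r = r^2 * 42 mod 47 = 1^2 * 42 = 1*42 = 42
  bit 1 = 1: r = r^2 * 42 mod 47 = 42^2 * 42 = 25*42 = 16
  bit 2 = 1: r = r^2 * 42 mod 47 = 16^2 * 42 = 21*42 = 36
  -> s = B^a = 36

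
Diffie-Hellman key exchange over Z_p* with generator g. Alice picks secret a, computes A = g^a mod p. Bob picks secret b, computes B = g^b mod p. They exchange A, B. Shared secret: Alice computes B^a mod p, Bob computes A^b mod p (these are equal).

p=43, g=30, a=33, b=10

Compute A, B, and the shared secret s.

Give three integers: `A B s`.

Answer: 2 15 35

Derivation:
A = 30^33 mod 43  (bits of 33 = 100001)
  bit 0 = 1: r = r^2 * 30 mod 43 = 1^2 * 30 = 1*30 = 30
  bit 1 = 0: r = r^2 mod 43 = 30^2 = 40
  bit 2 = 0: r = r^2 mod 43 = 40^2 = 9
  bit 3 = 0: r = r^2 mod 43 = 9^2 = 38
  bit 4 = 0: r = r^2 mod 43 = 38^2 = 25
  bit 5 = 1: r = r^2 * 30 mod 43 = 25^2 * 30 = 23*30 = 2
  -> A = 2
B = 30^10 mod 43  (bits of 10 = 1010)
  bit 0 = 1: r = r^2 * 30 mod 43 = 1^2 * 30 = 1*30 = 30
  bit 1 = 0: r = r^2 mod 43 = 30^2 = 40
  bit 2 = 1: r = r^2 * 30 mod 43 = 40^2 * 30 = 9*30 = 12
  bit 3 = 0: r = r^2 mod 43 = 12^2 = 15
  -> B = 15
s = B^a = 15^33 mod 43  (bits of 33 = 100001)
  bit 0 = 1: r = r^2 * 15 mod 43 = 1^2 * 15 = 1*15 = 15
  bit 1 = 0: r = r^2 mod 43 = 15^2 = 10
  bit 2 = 0: r = r^2 mod 43 = 10^2 = 14
  bit 3 = 0: r = r^2 mod 43 = 14^2 = 24
  bit 4 = 0: r = r^2 mod 43 = 24^2 = 17
  bit 5 = 1: r = r^2 * 15 mod 43 = 17^2 * 15 = 31*15 = 35
  -> s = B^a = 35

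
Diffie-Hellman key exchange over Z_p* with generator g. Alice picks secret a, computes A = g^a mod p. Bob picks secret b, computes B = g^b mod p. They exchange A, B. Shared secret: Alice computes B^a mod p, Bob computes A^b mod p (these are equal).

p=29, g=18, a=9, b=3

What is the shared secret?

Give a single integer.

Answer: 21

Derivation:
A = 18^9 mod 29  (bits of 9 = 1001)
  bit 0 = 1: r = r^2 * 18 mod 29 = 1^2 * 18 = 1*18 = 18
  bit 1 = 0: r = r^2 mod 29 = 18^2 = 5
  bit 2 = 0: r = r^2 mod 29 = 5^2 = 25
  bit 3 = 1: r = r^2 * 18 mod 29 = 25^2 * 18 = 16*18 = 27
  -> A = 27
B = 18^3 mod 29  (bits of 3 = 11)
  bit 0 = 1: r = r^2 * 18 mod 29 = 1^2 * 18 = 1*18 = 18
  bit 1 = 1: r = r^2 * 18 mod 29 = 18^2 * 18 = 5*18 = 3
  -> B = 3
s = B^a = 3^9 mod 29  (bits of 9 = 1001)
  bit 0 = 1: r = r^2 * 3 mod 29 = 1^2 * 3 = 1*3 = 3
  bit 1 = 0: r = r^2 mod 29 = 3^2 = 9
  bit 2 = 0: r = r^2 mod 29 = 9^2 = 23
  bit 3 = 1: r = r^2 * 3 mod 29 = 23^2 * 3 = 7*3 = 21
  -> s = B^a = 21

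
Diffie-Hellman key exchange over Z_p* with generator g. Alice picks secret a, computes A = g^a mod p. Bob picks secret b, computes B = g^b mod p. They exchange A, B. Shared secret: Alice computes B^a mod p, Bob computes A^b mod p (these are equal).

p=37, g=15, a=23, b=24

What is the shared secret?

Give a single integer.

A = 15^23 mod 37  (bits of 23 = 10111)
  bit 0 = 1: r = r^2 * 15 mod 37 = 1^2 * 15 = 1*15 = 15
  bit 1 = 0: r = r^2 mod 37 = 15^2 = 3
  bit 2 = 1: r = r^2 * 15 mod 37 = 3^2 * 15 = 9*15 = 24
  bit 3 = 1: r = r^2 * 15 mod 37 = 24^2 * 15 = 21*15 = 19
  bit 4 = 1: r = r^2 * 15 mod 37 = 19^2 * 15 = 28*15 = 13
  -> A = 13
B = 15^24 mod 37  (bits of 24 = 11000)
  bit 0 = 1: r = r^2 * 15 mod 37 = 1^2 * 15 = 1*15 = 15
  bit 1 = 1: r = r^2 * 15 mod 37 = 15^2 * 15 = 3*15 = 8
  bit 2 = 0: r = r^2 mod 37 = 8^2 = 27
  bit 3 = 0: r = r^2 mod 37 = 27^2 = 26
  bit 4 = 0: r = r^2 mod 37 = 26^2 = 10
  -> B = 10
s = B^a = 10^23 mod 37  (bits of 23 = 10111)
  bit 0 = 1: r = r^2 * 10 mod 37 = 1^2 * 10 = 1*10 = 10
  bit 1 = 0: r = r^2 mod 37 = 10^2 = 26
  bit 2 = 1: r = r^2 * 10 mod 37 = 26^2 * 10 = 10*10 = 26
  bit 3 = 1: r = r^2 * 10 mod 37 = 26^2 * 10 = 10*10 = 26
  bit 4 = 1: r = r^2 * 10 mod 37 = 26^2 * 10 = 10*10 = 26
  -> s = B^a = 26

Answer: 26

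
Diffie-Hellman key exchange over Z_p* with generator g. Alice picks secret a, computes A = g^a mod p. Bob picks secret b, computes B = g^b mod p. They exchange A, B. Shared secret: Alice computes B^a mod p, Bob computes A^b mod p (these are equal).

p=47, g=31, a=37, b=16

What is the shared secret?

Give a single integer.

A = 31^37 mod 47  (bits of 37 = 100101)
  bit 0 = 1: r = r^2 * 31 mod 47 = 1^2 * 31 = 1*31 = 31
  bit 1 = 0: r = r^2 mod 47 = 31^2 = 21
  bit 2 = 0: r = r^2 mod 47 = 21^2 = 18
  bit 3 = 1: r = r^2 * 31 mod 47 = 18^2 * 31 = 42*31 = 33
  bit 4 = 0: r = r^2 mod 47 = 33^2 = 8
  bit 5 = 1: r = r^2 * 31 mod 47 = 8^2 * 31 = 17*31 = 10
  -> A = 10
B = 31^16 mod 47  (bits of 16 = 10000)
  bit 0 = 1: r = r^2 * 31 mod 47 = 1^2 * 31 = 1*31 = 31
  bit 1 = 0: r = r^2 mod 47 = 31^2 = 21
  bit 2 = 0: r = r^2 mod 47 = 21^2 = 18
  bit 3 = 0: r = r^2 mod 47 = 18^2 = 42
  bit 4 = 0: r = r^2 mod 47 = 42^2 = 25
  -> B = 25
s = B^a = 25^37 mod 47  (bits of 37 = 100101)
  bit 0 = 1: r = r^2 * 25 mod 47 = 1^2 * 25 = 1*25 = 25
  bit 1 = 0: r = r^2 mod 47 = 25^2 = 14
  bit 2 = 0: r = r^2 mod 47 = 14^2 = 8
  bit 3 = 1: r = r^2 * 25 mod 47 = 8^2 * 25 = 17*25 = 2
  bit 4 = 0: r = r^2 mod 47 = 2^2 = 4
  bit 5 = 1: r = r^2 * 25 mod 47 = 4^2 * 25 = 16*25 = 24
  -> s = B^a = 24

Answer: 24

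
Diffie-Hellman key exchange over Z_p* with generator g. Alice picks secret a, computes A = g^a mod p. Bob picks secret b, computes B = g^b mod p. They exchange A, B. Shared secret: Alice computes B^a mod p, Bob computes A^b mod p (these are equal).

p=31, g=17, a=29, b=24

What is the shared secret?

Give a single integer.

A = 17^29 mod 31  (bits of 29 = 11101)
  bit 0 = 1: r = r^2 * 17 mod 31 = 1^2 * 17 = 1*17 = 17
  bit 1 = 1: r = r^2 * 17 mod 31 = 17^2 * 17 = 10*17 = 15
  bit 2 = 1: r = r^2 * 17 mod 31 = 15^2 * 17 = 8*17 = 12
  bit 3 = 0: r = r^2 mod 31 = 12^2 = 20
  bit 4 = 1: r = r^2 * 17 mod 31 = 20^2 * 17 = 28*17 = 11
  -> A = 11
B = 17^24 mod 31  (bits of 24 = 11000)
  bit 0 = 1: r = r^2 * 17 mod 31 = 1^2 * 17 = 1*17 = 17
  bit 1 = 1: r = r^2 * 17 mod 31 = 17^2 * 17 = 10*17 = 15
  bit 2 = 0: r = r^2 mod 31 = 15^2 = 8
  bit 3 = 0: r = r^2 mod 31 = 8^2 = 2
  bit 4 = 0: r = r^2 mod 31 = 2^2 = 4
  -> B = 4
s = B^a = 4^29 mod 31  (bits of 29 = 11101)
  bit 0 = 1: r = r^2 * 4 mod 31 = 1^2 * 4 = 1*4 = 4
  bit 1 = 1: r = r^2 * 4 mod 31 = 4^2 * 4 = 16*4 = 2
  bit 2 = 1: r = r^2 * 4 mod 31 = 2^2 * 4 = 4*4 = 16
  bit 3 = 0: r = r^2 mod 31 = 16^2 = 8
  bit 4 = 1: r = r^2 * 4 mod 31 = 8^2 * 4 = 2*4 = 8
  -> s = B^a = 8

Answer: 8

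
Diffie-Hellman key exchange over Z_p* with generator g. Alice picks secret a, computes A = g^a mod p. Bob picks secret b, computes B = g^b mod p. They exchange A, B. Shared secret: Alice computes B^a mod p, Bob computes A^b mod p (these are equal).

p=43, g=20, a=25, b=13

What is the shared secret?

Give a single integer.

Answer: 12

Derivation:
A = 20^25 mod 43  (bits of 25 = 11001)
  bit 0 = 1: r = r^2 * 20 mod 43 = 1^2 * 20 = 1*20 = 20
  bit 1 = 1: r = r^2 * 20 mod 43 = 20^2 * 20 = 13*20 = 2
  bit 2 = 0: r = r^2 mod 43 = 2^2 = 4
  bit 3 = 0: r = r^2 mod 43 = 4^2 = 16
  bit 4 = 1: r = r^2 * 20 mod 43 = 16^2 * 20 = 41*20 = 3
  -> A = 3
B = 20^13 mod 43  (bits of 13 = 1101)
  bit 0 = 1: r = r^2 * 20 mod 43 = 1^2 * 20 = 1*20 = 20
  bit 1 = 1: r = r^2 * 20 mod 43 = 20^2 * 20 = 13*20 = 2
  bit 2 = 0: r = r^2 mod 43 = 2^2 = 4
  bit 3 = 1: r = r^2 * 20 mod 43 = 4^2 * 20 = 16*20 = 19
  -> B = 19
s = B^a = 19^25 mod 43  (bits of 25 = 11001)
  bit 0 = 1: r = r^2 * 19 mod 43 = 1^2 * 19 = 1*19 = 19
  bit 1 = 1: r = r^2 * 19 mod 43 = 19^2 * 19 = 17*19 = 22
  bit 2 = 0: r = r^2 mod 43 = 22^2 = 11
  bit 3 = 0: r = r^2 mod 43 = 11^2 = 35
  bit 4 = 1: r = r^2 * 19 mod 43 = 35^2 * 19 = 21*19 = 12
  -> s = B^a = 12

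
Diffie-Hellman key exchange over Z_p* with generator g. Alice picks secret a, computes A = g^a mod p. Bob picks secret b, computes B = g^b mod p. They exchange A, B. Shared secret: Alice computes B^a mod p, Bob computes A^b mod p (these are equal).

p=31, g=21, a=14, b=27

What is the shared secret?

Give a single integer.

Answer: 8

Derivation:
A = 21^14 mod 31  (bits of 14 = 1110)
  bit 0 = 1: r = r^2 * 21 mod 31 = 1^2 * 21 = 1*21 = 21
  bit 1 = 1: r = r^2 * 21 mod 31 = 21^2 * 21 = 7*21 = 23
  bit 2 = 1: r = r^2 * 21 mod 31 = 23^2 * 21 = 2*21 = 11
  bit 3 = 0: r = r^2 mod 31 = 11^2 = 28
  -> A = 28
B = 21^27 mod 31  (bits of 27 = 11011)
  bit 0 = 1: r = r^2 * 21 mod 31 = 1^2 * 21 = 1*21 = 21
  bit 1 = 1: r = r^2 * 21 mod 31 = 21^2 * 21 = 7*21 = 23
  bit 2 = 0: r = r^2 mod 31 = 23^2 = 2
  bit 3 = 1: r = r^2 * 21 mod 31 = 2^2 * 21 = 4*21 = 22
  bit 4 = 1: r = r^2 * 21 mod 31 = 22^2 * 21 = 19*21 = 27
  -> B = 27
s = B^a = 27^14 mod 31  (bits of 14 = 1110)
  bit 0 = 1: r = r^2 * 27 mod 31 = 1^2 * 27 = 1*27 = 27
  bit 1 = 1: r = r^2 * 27 mod 31 = 27^2 * 27 = 16*27 = 29
  bit 2 = 1: r = r^2 * 27 mod 31 = 29^2 * 27 = 4*27 = 15
  bit 3 = 0: r = r^2 mod 31 = 15^2 = 8
  -> s = B^a = 8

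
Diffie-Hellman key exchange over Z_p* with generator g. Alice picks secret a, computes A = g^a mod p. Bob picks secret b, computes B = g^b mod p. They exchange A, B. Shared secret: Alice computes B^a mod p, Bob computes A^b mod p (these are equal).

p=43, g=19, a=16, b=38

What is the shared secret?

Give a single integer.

Answer: 9

Derivation:
A = 19^16 mod 43  (bits of 16 = 10000)
  bit 0 = 1: r = r^2 * 19 mod 43 = 1^2 * 19 = 1*19 = 19
  bit 1 = 0: r = r^2 mod 43 = 19^2 = 17
  bit 2 = 0: r = r^2 mod 43 = 17^2 = 31
  bit 3 = 0: r = r^2 mod 43 = 31^2 = 15
  bit 4 = 0: r = r^2 mod 43 = 15^2 = 10
  -> A = 10
B = 19^38 mod 43  (bits of 38 = 100110)
  bit 0 = 1: r = r^2 * 19 mod 43 = 1^2 * 19 = 1*19 = 19
  bit 1 = 0: r = r^2 mod 43 = 19^2 = 17
  bit 2 = 0: r = r^2 mod 43 = 17^2 = 31
  bit 3 = 1: r = r^2 * 19 mod 43 = 31^2 * 19 = 15*19 = 27
  bit 4 = 1: r = r^2 * 19 mod 43 = 27^2 * 19 = 41*19 = 5
  bit 5 = 0: r = r^2 mod 43 = 5^2 = 25
  -> B = 25
s = B^a = 25^16 mod 43  (bits of 16 = 10000)
  bit 0 = 1: r = r^2 * 25 mod 43 = 1^2 * 25 = 1*25 = 25
  bit 1 = 0: r = r^2 mod 43 = 25^2 = 23
  bit 2 = 0: r = r^2 mod 43 = 23^2 = 13
  bit 3 = 0: r = r^2 mod 43 = 13^2 = 40
  bit 4 = 0: r = r^2 mod 43 = 40^2 = 9
  -> s = B^a = 9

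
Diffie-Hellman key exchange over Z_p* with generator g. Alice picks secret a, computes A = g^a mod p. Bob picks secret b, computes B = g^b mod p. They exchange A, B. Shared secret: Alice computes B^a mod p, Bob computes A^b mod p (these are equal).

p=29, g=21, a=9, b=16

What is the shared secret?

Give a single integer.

A = 21^9 mod 29  (bits of 9 = 1001)
  bit 0 = 1: r = r^2 * 21 mod 29 = 1^2 * 21 = 1*21 = 21
  bit 1 = 0: r = r^2 mod 29 = 21^2 = 6
  bit 2 = 0: r = r^2 mod 29 = 6^2 = 7
  bit 3 = 1: r = r^2 * 21 mod 29 = 7^2 * 21 = 20*21 = 14
  -> A = 14
B = 21^16 mod 29  (bits of 16 = 10000)
  bit 0 = 1: r = r^2 * 21 mod 29 = 1^2 * 21 = 1*21 = 21
  bit 1 = 0: r = r^2 mod 29 = 21^2 = 6
  bit 2 = 0: r = r^2 mod 29 = 6^2 = 7
  bit 3 = 0: r = r^2 mod 29 = 7^2 = 20
  bit 4 = 0: r = r^2 mod 29 = 20^2 = 23
  -> B = 23
s = B^a = 23^9 mod 29  (bits of 9 = 1001)
  bit 0 = 1: r = r^2 * 23 mod 29 = 1^2 * 23 = 1*23 = 23
  bit 1 = 0: r = r^2 mod 29 = 23^2 = 7
  bit 2 = 0: r = r^2 mod 29 = 7^2 = 20
  bit 3 = 1: r = r^2 * 23 mod 29 = 20^2 * 23 = 23*23 = 7
  -> s = B^a = 7

Answer: 7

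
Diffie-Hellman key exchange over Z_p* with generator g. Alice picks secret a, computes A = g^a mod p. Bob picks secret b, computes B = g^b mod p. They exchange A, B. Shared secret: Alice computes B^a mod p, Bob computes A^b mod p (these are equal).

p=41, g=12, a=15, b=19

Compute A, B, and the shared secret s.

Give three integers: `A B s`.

A = 12^15 mod 41  (bits of 15 = 1111)
  bit 0 = 1: r = r^2 * 12 mod 41 = 1^2 * 12 = 1*12 = 12
  bit 1 = 1: r = r^2 * 12 mod 41 = 12^2 * 12 = 21*12 = 6
  bit 2 = 1: r = r^2 * 12 mod 41 = 6^2 * 12 = 36*12 = 22
  bit 3 = 1: r = r^2 * 12 mod 41 = 22^2 * 12 = 33*12 = 27
  -> A = 27
B = 12^19 mod 41  (bits of 19 = 10011)
  bit 0 = 1: r = r^2 * 12 mod 41 = 1^2 * 12 = 1*12 = 12
  bit 1 = 0: r = r^2 mod 41 = 12^2 = 21
  bit 2 = 0: r = r^2 mod 41 = 21^2 = 31
  bit 3 = 1: r = r^2 * 12 mod 41 = 31^2 * 12 = 18*12 = 11
  bit 4 = 1: r = r^2 * 12 mod 41 = 11^2 * 12 = 39*12 = 17
  -> B = 17
s = B^a = 17^15 mod 41  (bits of 15 = 1111)
  bit 0 = 1: r = r^2 * 17 mod 41 = 1^2 * 17 = 1*17 = 17
  bit 1 = 1: r = r^2 * 17 mod 41 = 17^2 * 17 = 2*17 = 34
  bit 2 = 1: r = r^2 * 17 mod 41 = 34^2 * 17 = 8*17 = 13
  bit 3 = 1: r = r^2 * 17 mod 41 = 13^2 * 17 = 5*17 = 3
  -> s = B^a = 3

Answer: 27 17 3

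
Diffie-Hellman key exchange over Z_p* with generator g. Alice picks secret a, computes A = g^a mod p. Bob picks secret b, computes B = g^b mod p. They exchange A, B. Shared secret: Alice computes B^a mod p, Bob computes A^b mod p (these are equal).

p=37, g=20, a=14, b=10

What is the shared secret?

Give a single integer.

Answer: 34

Derivation:
A = 20^14 mod 37  (bits of 14 = 1110)
  bit 0 = 1: r = r^2 * 20 mod 37 = 1^2 * 20 = 1*20 = 20
  bit 1 = 1: r = r^2 * 20 mod 37 = 20^2 * 20 = 30*20 = 8
  bit 2 = 1: r = r^2 * 20 mod 37 = 8^2 * 20 = 27*20 = 22
  bit 3 = 0: r = r^2 mod 37 = 22^2 = 3
  -> A = 3
B = 20^10 mod 37  (bits of 10 = 1010)
  bit 0 = 1: r = r^2 * 20 mod 37 = 1^2 * 20 = 1*20 = 20
  bit 1 = 0: r = r^2 mod 37 = 20^2 = 30
  bit 2 = 1: r = r^2 * 20 mod 37 = 30^2 * 20 = 12*20 = 18
  bit 3 = 0: r = r^2 mod 37 = 18^2 = 28
  -> B = 28
s = B^a = 28^14 mod 37  (bits of 14 = 1110)
  bit 0 = 1: r = r^2 * 28 mod 37 = 1^2 * 28 = 1*28 = 28
  bit 1 = 1: r = r^2 * 28 mod 37 = 28^2 * 28 = 7*28 = 11
  bit 2 = 1: r = r^2 * 28 mod 37 = 11^2 * 28 = 10*28 = 21
  bit 3 = 0: r = r^2 mod 37 = 21^2 = 34
  -> s = B^a = 34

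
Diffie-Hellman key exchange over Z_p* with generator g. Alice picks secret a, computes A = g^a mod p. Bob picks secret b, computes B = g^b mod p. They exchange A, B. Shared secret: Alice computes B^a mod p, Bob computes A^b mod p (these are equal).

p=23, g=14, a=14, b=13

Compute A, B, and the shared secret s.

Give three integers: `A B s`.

Answer: 16 11 3

Derivation:
A = 14^14 mod 23  (bits of 14 = 1110)
  bit 0 = 1: r = r^2 * 14 mod 23 = 1^2 * 14 = 1*14 = 14
  bit 1 = 1: r = r^2 * 14 mod 23 = 14^2 * 14 = 12*14 = 7
  bit 2 = 1: r = r^2 * 14 mod 23 = 7^2 * 14 = 3*14 = 19
  bit 3 = 0: r = r^2 mod 23 = 19^2 = 16
  -> A = 16
B = 14^13 mod 23  (bits of 13 = 1101)
  bit 0 = 1: r = r^2 * 14 mod 23 = 1^2 * 14 = 1*14 = 14
  bit 1 = 1: r = r^2 * 14 mod 23 = 14^2 * 14 = 12*14 = 7
  bit 2 = 0: r = r^2 mod 23 = 7^2 = 3
  bit 3 = 1: r = r^2 * 14 mod 23 = 3^2 * 14 = 9*14 = 11
  -> B = 11
s = B^a = 11^14 mod 23  (bits of 14 = 1110)
  bit 0 = 1: r = r^2 * 11 mod 23 = 1^2 * 11 = 1*11 = 11
  bit 1 = 1: r = r^2 * 11 mod 23 = 11^2 * 11 = 6*11 = 20
  bit 2 = 1: r = r^2 * 11 mod 23 = 20^2 * 11 = 9*11 = 7
  bit 3 = 0: r = r^2 mod 23 = 7^2 = 3
  -> s = B^a = 3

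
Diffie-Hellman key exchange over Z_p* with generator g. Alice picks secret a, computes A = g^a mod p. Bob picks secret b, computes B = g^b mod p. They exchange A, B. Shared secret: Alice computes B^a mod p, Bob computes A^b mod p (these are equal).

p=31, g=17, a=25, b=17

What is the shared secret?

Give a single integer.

A = 17^25 mod 31  (bits of 25 = 11001)
  bit 0 = 1: r = r^2 * 17 mod 31 = 1^2 * 17 = 1*17 = 17
  bit 1 = 1: r = r^2 * 17 mod 31 = 17^2 * 17 = 10*17 = 15
  bit 2 = 0: r = r^2 mod 31 = 15^2 = 8
  bit 3 = 0: r = r^2 mod 31 = 8^2 = 2
  bit 4 = 1: r = r^2 * 17 mod 31 = 2^2 * 17 = 4*17 = 6
  -> A = 6
B = 17^17 mod 31  (bits of 17 = 10001)
  bit 0 = 1: r = r^2 * 17 mod 31 = 1^2 * 17 = 1*17 = 17
  bit 1 = 0: r = r^2 mod 31 = 17^2 = 10
  bit 2 = 0: r = r^2 mod 31 = 10^2 = 7
  bit 3 = 0: r = r^2 mod 31 = 7^2 = 18
  bit 4 = 1: r = r^2 * 17 mod 31 = 18^2 * 17 = 14*17 = 21
  -> B = 21
s = B^a = 21^25 mod 31  (bits of 25 = 11001)
  bit 0 = 1: r = r^2 * 21 mod 31 = 1^2 * 21 = 1*21 = 21
  bit 1 = 1: r = r^2 * 21 mod 31 = 21^2 * 21 = 7*21 = 23
  bit 2 = 0: r = r^2 mod 31 = 23^2 = 2
  bit 3 = 0: r = r^2 mod 31 = 2^2 = 4
  bit 4 = 1: r = r^2 * 21 mod 31 = 4^2 * 21 = 16*21 = 26
  -> s = B^a = 26

Answer: 26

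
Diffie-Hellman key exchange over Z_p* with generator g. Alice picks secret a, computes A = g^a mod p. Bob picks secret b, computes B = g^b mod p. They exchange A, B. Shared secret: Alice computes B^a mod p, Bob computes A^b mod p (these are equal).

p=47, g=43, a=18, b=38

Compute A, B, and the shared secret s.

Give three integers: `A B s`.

Answer: 14 34 27

Derivation:
A = 43^18 mod 47  (bits of 18 = 10010)
  bit 0 = 1: r = r^2 * 43 mod 47 = 1^2 * 43 = 1*43 = 43
  bit 1 = 0: r = r^2 mod 47 = 43^2 = 16
  bit 2 = 0: r = r^2 mod 47 = 16^2 = 21
  bit 3 = 1: r = r^2 * 43 mod 47 = 21^2 * 43 = 18*43 = 22
  bit 4 = 0: r = r^2 mod 47 = 22^2 = 14
  -> A = 14
B = 43^38 mod 47  (bits of 38 = 100110)
  bit 0 = 1: r = r^2 * 43 mod 47 = 1^2 * 43 = 1*43 = 43
  bit 1 = 0: r = r^2 mod 47 = 43^2 = 16
  bit 2 = 0: r = r^2 mod 47 = 16^2 = 21
  bit 3 = 1: r = r^2 * 43 mod 47 = 21^2 * 43 = 18*43 = 22
  bit 4 = 1: r = r^2 * 43 mod 47 = 22^2 * 43 = 14*43 = 38
  bit 5 = 0: r = r^2 mod 47 = 38^2 = 34
  -> B = 34
s = B^a = 34^18 mod 47  (bits of 18 = 10010)
  bit 0 = 1: r = r^2 * 34 mod 47 = 1^2 * 34 = 1*34 = 34
  bit 1 = 0: r = r^2 mod 47 = 34^2 = 28
  bit 2 = 0: r = r^2 mod 47 = 28^2 = 32
  bit 3 = 1: r = r^2 * 34 mod 47 = 32^2 * 34 = 37*34 = 36
  bit 4 = 0: r = r^2 mod 47 = 36^2 = 27
  -> s = B^a = 27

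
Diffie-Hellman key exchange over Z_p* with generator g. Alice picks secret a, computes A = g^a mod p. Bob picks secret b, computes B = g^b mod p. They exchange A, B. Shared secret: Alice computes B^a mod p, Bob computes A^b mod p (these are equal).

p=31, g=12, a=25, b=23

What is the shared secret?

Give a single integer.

Answer: 26

Derivation:
A = 12^25 mod 31  (bits of 25 = 11001)
  bit 0 = 1: r = r^2 * 12 mod 31 = 1^2 * 12 = 1*12 = 12
  bit 1 = 1: r = r^2 * 12 mod 31 = 12^2 * 12 = 20*12 = 23
  bit 2 = 0: r = r^2 mod 31 = 23^2 = 2
  bit 3 = 0: r = r^2 mod 31 = 2^2 = 4
  bit 4 = 1: r = r^2 * 12 mod 31 = 4^2 * 12 = 16*12 = 6
  -> A = 6
B = 12^23 mod 31  (bits of 23 = 10111)
  bit 0 = 1: r = r^2 * 12 mod 31 = 1^2 * 12 = 1*12 = 12
  bit 1 = 0: r = r^2 mod 31 = 12^2 = 20
  bit 2 = 1: r = r^2 * 12 mod 31 = 20^2 * 12 = 28*12 = 26
  bit 3 = 1: r = r^2 * 12 mod 31 = 26^2 * 12 = 25*12 = 21
  bit 4 = 1: r = r^2 * 12 mod 31 = 21^2 * 12 = 7*12 = 22
  -> B = 22
s = B^a = 22^25 mod 31  (bits of 25 = 11001)
  bit 0 = 1: r = r^2 * 22 mod 31 = 1^2 * 22 = 1*22 = 22
  bit 1 = 1: r = r^2 * 22 mod 31 = 22^2 * 22 = 19*22 = 15
  bit 2 = 0: r = r^2 mod 31 = 15^2 = 8
  bit 3 = 0: r = r^2 mod 31 = 8^2 = 2
  bit 4 = 1: r = r^2 * 22 mod 31 = 2^2 * 22 = 4*22 = 26
  -> s = B^a = 26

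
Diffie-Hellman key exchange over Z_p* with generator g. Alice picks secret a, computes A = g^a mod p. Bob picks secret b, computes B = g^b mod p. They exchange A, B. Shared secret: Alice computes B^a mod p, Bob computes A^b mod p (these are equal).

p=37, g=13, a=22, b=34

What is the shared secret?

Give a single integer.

Answer: 33

Derivation:
A = 13^22 mod 37  (bits of 22 = 10110)
  bit 0 = 1: r = r^2 * 13 mod 37 = 1^2 * 13 = 1*13 = 13
  bit 1 = 0: r = r^2 mod 37 = 13^2 = 21
  bit 2 = 1: r = r^2 * 13 mod 37 = 21^2 * 13 = 34*13 = 35
  bit 3 = 1: r = r^2 * 13 mod 37 = 35^2 * 13 = 4*13 = 15
  bit 4 = 0: r = r^2 mod 37 = 15^2 = 3
  -> A = 3
B = 13^34 mod 37  (bits of 34 = 100010)
  bit 0 = 1: r = r^2 * 13 mod 37 = 1^2 * 13 = 1*13 = 13
  bit 1 = 0: r = r^2 mod 37 = 13^2 = 21
  bit 2 = 0: r = r^2 mod 37 = 21^2 = 34
  bit 3 = 0: r = r^2 mod 37 = 34^2 = 9
  bit 4 = 1: r = r^2 * 13 mod 37 = 9^2 * 13 = 7*13 = 17
  bit 5 = 0: r = r^2 mod 37 = 17^2 = 30
  -> B = 30
s = B^a = 30^22 mod 37  (bits of 22 = 10110)
  bit 0 = 1: r = r^2 * 30 mod 37 = 1^2 * 30 = 1*30 = 30
  bit 1 = 0: r = r^2 mod 37 = 30^2 = 12
  bit 2 = 1: r = r^2 * 30 mod 37 = 12^2 * 30 = 33*30 = 28
  bit 3 = 1: r = r^2 * 30 mod 37 = 28^2 * 30 = 7*30 = 25
  bit 4 = 0: r = r^2 mod 37 = 25^2 = 33
  -> s = B^a = 33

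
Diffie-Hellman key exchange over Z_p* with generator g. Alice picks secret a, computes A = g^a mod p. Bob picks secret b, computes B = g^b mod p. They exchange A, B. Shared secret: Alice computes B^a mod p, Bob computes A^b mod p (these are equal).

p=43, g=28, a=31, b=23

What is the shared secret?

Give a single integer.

A = 28^31 mod 43  (bits of 31 = 11111)
  bit 0 = 1: r = r^2 * 28 mod 43 = 1^2 * 28 = 1*28 = 28
  bit 1 = 1: r = r^2 * 28 mod 43 = 28^2 * 28 = 10*28 = 22
  bit 2 = 1: r = r^2 * 28 mod 43 = 22^2 * 28 = 11*28 = 7
  bit 3 = 1: r = r^2 * 28 mod 43 = 7^2 * 28 = 6*28 = 39
  bit 4 = 1: r = r^2 * 28 mod 43 = 39^2 * 28 = 16*28 = 18
  -> A = 18
B = 28^23 mod 43  (bits of 23 = 10111)
  bit 0 = 1: r = r^2 * 28 mod 43 = 1^2 * 28 = 1*28 = 28
  bit 1 = 0: r = r^2 mod 43 = 28^2 = 10
  bit 2 = 1: r = r^2 * 28 mod 43 = 10^2 * 28 = 14*28 = 5
  bit 3 = 1: r = r^2 * 28 mod 43 = 5^2 * 28 = 25*28 = 12
  bit 4 = 1: r = r^2 * 28 mod 43 = 12^2 * 28 = 15*28 = 33
  -> B = 33
s = B^a = 33^31 mod 43  (bits of 31 = 11111)
  bit 0 = 1: r = r^2 * 33 mod 43 = 1^2 * 33 = 1*33 = 33
  bit 1 = 1: r = r^2 * 33 mod 43 = 33^2 * 33 = 14*33 = 32
  bit 2 = 1: r = r^2 * 33 mod 43 = 32^2 * 33 = 35*33 = 37
  bit 3 = 1: r = r^2 * 33 mod 43 = 37^2 * 33 = 36*33 = 27
  bit 4 = 1: r = r^2 * 33 mod 43 = 27^2 * 33 = 41*33 = 20
  -> s = B^a = 20

Answer: 20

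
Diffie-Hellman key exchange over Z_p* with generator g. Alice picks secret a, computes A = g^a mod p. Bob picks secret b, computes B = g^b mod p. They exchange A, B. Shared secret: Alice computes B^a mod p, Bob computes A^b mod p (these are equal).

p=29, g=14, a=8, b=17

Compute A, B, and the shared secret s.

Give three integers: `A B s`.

A = 14^8 mod 29  (bits of 8 = 1000)
  bit 0 = 1: r = r^2 * 14 mod 29 = 1^2 * 14 = 1*14 = 14
  bit 1 = 0: r = r^2 mod 29 = 14^2 = 22
  bit 2 = 0: r = r^2 mod 29 = 22^2 = 20
  bit 3 = 0: r = r^2 mod 29 = 20^2 = 23
  -> A = 23
B = 14^17 mod 29  (bits of 17 = 10001)
  bit 0 = 1: r = r^2 * 14 mod 29 = 1^2 * 14 = 1*14 = 14
  bit 1 = 0: r = r^2 mod 29 = 14^2 = 22
  bit 2 = 0: r = r^2 mod 29 = 22^2 = 20
  bit 3 = 0: r = r^2 mod 29 = 20^2 = 23
  bit 4 = 1: r = r^2 * 14 mod 29 = 23^2 * 14 = 7*14 = 11
  -> B = 11
s = B^a = 11^8 mod 29  (bits of 8 = 1000)
  bit 0 = 1: r = r^2 * 11 mod 29 = 1^2 * 11 = 1*11 = 11
  bit 1 = 0: r = r^2 mod 29 = 11^2 = 5
  bit 2 = 0: r = r^2 mod 29 = 5^2 = 25
  bit 3 = 0: r = r^2 mod 29 = 25^2 = 16
  -> s = B^a = 16

Answer: 23 11 16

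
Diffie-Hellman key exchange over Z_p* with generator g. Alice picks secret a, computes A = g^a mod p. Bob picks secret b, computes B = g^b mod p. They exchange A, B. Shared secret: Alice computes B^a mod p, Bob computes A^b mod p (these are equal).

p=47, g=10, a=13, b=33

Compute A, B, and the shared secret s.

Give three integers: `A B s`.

Answer: 38 26 40

Derivation:
A = 10^13 mod 47  (bits of 13 = 1101)
  bit 0 = 1: r = r^2 * 10 mod 47 = 1^2 * 10 = 1*10 = 10
  bit 1 = 1: r = r^2 * 10 mod 47 = 10^2 * 10 = 6*10 = 13
  bit 2 = 0: r = r^2 mod 47 = 13^2 = 28
  bit 3 = 1: r = r^2 * 10 mod 47 = 28^2 * 10 = 32*10 = 38
  -> A = 38
B = 10^33 mod 47  (bits of 33 = 100001)
  bit 0 = 1: r = r^2 * 10 mod 47 = 1^2 * 10 = 1*10 = 10
  bit 1 = 0: r = r^2 mod 47 = 10^2 = 6
  bit 2 = 0: r = r^2 mod 47 = 6^2 = 36
  bit 3 = 0: r = r^2 mod 47 = 36^2 = 27
  bit 4 = 0: r = r^2 mod 47 = 27^2 = 24
  bit 5 = 1: r = r^2 * 10 mod 47 = 24^2 * 10 = 12*10 = 26
  -> B = 26
s = B^a = 26^13 mod 47  (bits of 13 = 1101)
  bit 0 = 1: r = r^2 * 26 mod 47 = 1^2 * 26 = 1*26 = 26
  bit 1 = 1: r = r^2 * 26 mod 47 = 26^2 * 26 = 18*26 = 45
  bit 2 = 0: r = r^2 mod 47 = 45^2 = 4
  bit 3 = 1: r = r^2 * 26 mod 47 = 4^2 * 26 = 16*26 = 40
  -> s = B^a = 40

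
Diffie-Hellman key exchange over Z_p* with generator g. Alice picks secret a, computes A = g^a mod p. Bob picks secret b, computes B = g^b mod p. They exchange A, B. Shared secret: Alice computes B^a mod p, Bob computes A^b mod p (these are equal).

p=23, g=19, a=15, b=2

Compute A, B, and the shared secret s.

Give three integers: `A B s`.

A = 19^15 mod 23  (bits of 15 = 1111)
  bit 0 = 1: r = r^2 * 19 mod 23 = 1^2 * 19 = 1*19 = 19
  bit 1 = 1: r = r^2 * 19 mod 23 = 19^2 * 19 = 16*19 = 5
  bit 2 = 1: r = r^2 * 19 mod 23 = 5^2 * 19 = 2*19 = 15
  bit 3 = 1: r = r^2 * 19 mod 23 = 15^2 * 19 = 18*19 = 20
  -> A = 20
B = 19^2 mod 23  (bits of 2 = 10)
  bit 0 = 1: r = r^2 * 19 mod 23 = 1^2 * 19 = 1*19 = 19
  bit 1 = 0: r = r^2 mod 23 = 19^2 = 16
  -> B = 16
s = B^a = 16^15 mod 23  (bits of 15 = 1111)
  bit 0 = 1: r = r^2 * 16 mod 23 = 1^2 * 16 = 1*16 = 16
  bit 1 = 1: r = r^2 * 16 mod 23 = 16^2 * 16 = 3*16 = 2
  bit 2 = 1: r = r^2 * 16 mod 23 = 2^2 * 16 = 4*16 = 18
  bit 3 = 1: r = r^2 * 16 mod 23 = 18^2 * 16 = 2*16 = 9
  -> s = B^a = 9

Answer: 20 16 9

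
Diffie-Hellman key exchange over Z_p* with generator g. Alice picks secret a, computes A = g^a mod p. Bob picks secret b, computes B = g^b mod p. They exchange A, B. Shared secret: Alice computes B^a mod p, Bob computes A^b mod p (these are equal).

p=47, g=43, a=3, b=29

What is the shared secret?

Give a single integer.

Answer: 33

Derivation:
A = 43^3 mod 47  (bits of 3 = 11)
  bit 0 = 1: r = r^2 * 43 mod 47 = 1^2 * 43 = 1*43 = 43
  bit 1 = 1: r = r^2 * 43 mod 47 = 43^2 * 43 = 16*43 = 30
  -> A = 30
B = 43^29 mod 47  (bits of 29 = 11101)
  bit 0 = 1: r = r^2 * 43 mod 47 = 1^2 * 43 = 1*43 = 43
  bit 1 = 1: r = r^2 * 43 mod 47 = 43^2 * 43 = 16*43 = 30
  bit 2 = 1: r = r^2 * 43 mod 47 = 30^2 * 43 = 7*43 = 19
  bit 3 = 0: r = r^2 mod 47 = 19^2 = 32
  bit 4 = 1: r = r^2 * 43 mod 47 = 32^2 * 43 = 37*43 = 40
  -> B = 40
s = B^a = 40^3 mod 47  (bits of 3 = 11)
  bit 0 = 1: r = r^2 * 40 mod 47 = 1^2 * 40 = 1*40 = 40
  bit 1 = 1: r = r^2 * 40 mod 47 = 40^2 * 40 = 2*40 = 33
  -> s = B^a = 33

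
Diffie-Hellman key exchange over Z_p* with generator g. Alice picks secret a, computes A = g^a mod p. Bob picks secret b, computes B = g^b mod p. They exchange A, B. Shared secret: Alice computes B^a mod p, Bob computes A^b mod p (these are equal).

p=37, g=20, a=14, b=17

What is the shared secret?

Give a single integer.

Answer: 25

Derivation:
A = 20^14 mod 37  (bits of 14 = 1110)
  bit 0 = 1: r = r^2 * 20 mod 37 = 1^2 * 20 = 1*20 = 20
  bit 1 = 1: r = r^2 * 20 mod 37 = 20^2 * 20 = 30*20 = 8
  bit 2 = 1: r = r^2 * 20 mod 37 = 8^2 * 20 = 27*20 = 22
  bit 3 = 0: r = r^2 mod 37 = 22^2 = 3
  -> A = 3
B = 20^17 mod 37  (bits of 17 = 10001)
  bit 0 = 1: r = r^2 * 20 mod 37 = 1^2 * 20 = 1*20 = 20
  bit 1 = 0: r = r^2 mod 37 = 20^2 = 30
  bit 2 = 0: r = r^2 mod 37 = 30^2 = 12
  bit 3 = 0: r = r^2 mod 37 = 12^2 = 33
  bit 4 = 1: r = r^2 * 20 mod 37 = 33^2 * 20 = 16*20 = 24
  -> B = 24
s = B^a = 24^14 mod 37  (bits of 14 = 1110)
  bit 0 = 1: r = r^2 * 24 mod 37 = 1^2 * 24 = 1*24 = 24
  bit 1 = 1: r = r^2 * 24 mod 37 = 24^2 * 24 = 21*24 = 23
  bit 2 = 1: r = r^2 * 24 mod 37 = 23^2 * 24 = 11*24 = 5
  bit 3 = 0: r = r^2 mod 37 = 5^2 = 25
  -> s = B^a = 25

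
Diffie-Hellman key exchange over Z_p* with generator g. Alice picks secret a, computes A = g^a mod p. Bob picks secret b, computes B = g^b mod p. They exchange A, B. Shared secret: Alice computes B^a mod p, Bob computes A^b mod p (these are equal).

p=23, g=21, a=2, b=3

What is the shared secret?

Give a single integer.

A = 21^2 mod 23  (bits of 2 = 10)
  bit 0 = 1: r = r^2 * 21 mod 23 = 1^2 * 21 = 1*21 = 21
  bit 1 = 0: r = r^2 mod 23 = 21^2 = 4
  -> A = 4
B = 21^3 mod 23  (bits of 3 = 11)
  bit 0 = 1: r = r^2 * 21 mod 23 = 1^2 * 21 = 1*21 = 21
  bit 1 = 1: r = r^2 * 21 mod 23 = 21^2 * 21 = 4*21 = 15
  -> B = 15
s = B^a = 15^2 mod 23  (bits of 2 = 10)
  bit 0 = 1: r = r^2 * 15 mod 23 = 1^2 * 15 = 1*15 = 15
  bit 1 = 0: r = r^2 mod 23 = 15^2 = 18
  -> s = B^a = 18

Answer: 18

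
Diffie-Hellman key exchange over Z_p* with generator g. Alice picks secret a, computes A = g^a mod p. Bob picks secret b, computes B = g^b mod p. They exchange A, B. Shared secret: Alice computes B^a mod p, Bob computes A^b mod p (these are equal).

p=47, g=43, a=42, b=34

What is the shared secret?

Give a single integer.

Answer: 16

Derivation:
A = 43^42 mod 47  (bits of 42 = 101010)
  bit 0 = 1: r = r^2 * 43 mod 47 = 1^2 * 43 = 1*43 = 43
  bit 1 = 0: r = r^2 mod 47 = 43^2 = 16
  bit 2 = 1: r = r^2 * 43 mod 47 = 16^2 * 43 = 21*43 = 10
  bit 3 = 0: r = r^2 mod 47 = 10^2 = 6
  bit 4 = 1: r = r^2 * 43 mod 47 = 6^2 * 43 = 36*43 = 44
  bit 5 = 0: r = r^2 mod 47 = 44^2 = 9
  -> A = 9
B = 43^34 mod 47  (bits of 34 = 100010)
  bit 0 = 1: r = r^2 * 43 mod 47 = 1^2 * 43 = 1*43 = 43
  bit 1 = 0: r = r^2 mod 47 = 43^2 = 16
  bit 2 = 0: r = r^2 mod 47 = 16^2 = 21
  bit 3 = 0: r = r^2 mod 47 = 21^2 = 18
  bit 4 = 1: r = r^2 * 43 mod 47 = 18^2 * 43 = 42*43 = 20
  bit 5 = 0: r = r^2 mod 47 = 20^2 = 24
  -> B = 24
s = B^a = 24^42 mod 47  (bits of 42 = 101010)
  bit 0 = 1: r = r^2 * 24 mod 47 = 1^2 * 24 = 1*24 = 24
  bit 1 = 0: r = r^2 mod 47 = 24^2 = 12
  bit 2 = 1: r = r^2 * 24 mod 47 = 12^2 * 24 = 3*24 = 25
  bit 3 = 0: r = r^2 mod 47 = 25^2 = 14
  bit 4 = 1: r = r^2 * 24 mod 47 = 14^2 * 24 = 8*24 = 4
  bit 5 = 0: r = r^2 mod 47 = 4^2 = 16
  -> s = B^a = 16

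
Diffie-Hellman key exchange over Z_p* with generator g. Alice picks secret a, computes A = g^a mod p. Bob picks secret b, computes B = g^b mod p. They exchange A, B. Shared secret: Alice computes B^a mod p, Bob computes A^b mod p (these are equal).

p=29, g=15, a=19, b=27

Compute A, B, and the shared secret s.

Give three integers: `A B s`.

Answer: 19 2 26

Derivation:
A = 15^19 mod 29  (bits of 19 = 10011)
  bit 0 = 1: r = r^2 * 15 mod 29 = 1^2 * 15 = 1*15 = 15
  bit 1 = 0: r = r^2 mod 29 = 15^2 = 22
  bit 2 = 0: r = r^2 mod 29 = 22^2 = 20
  bit 3 = 1: r = r^2 * 15 mod 29 = 20^2 * 15 = 23*15 = 26
  bit 4 = 1: r = r^2 * 15 mod 29 = 26^2 * 15 = 9*15 = 19
  -> A = 19
B = 15^27 mod 29  (bits of 27 = 11011)
  bit 0 = 1: r = r^2 * 15 mod 29 = 1^2 * 15 = 1*15 = 15
  bit 1 = 1: r = r^2 * 15 mod 29 = 15^2 * 15 = 22*15 = 11
  bit 2 = 0: r = r^2 mod 29 = 11^2 = 5
  bit 3 = 1: r = r^2 * 15 mod 29 = 5^2 * 15 = 25*15 = 27
  bit 4 = 1: r = r^2 * 15 mod 29 = 27^2 * 15 = 4*15 = 2
  -> B = 2
s = B^a = 2^19 mod 29  (bits of 19 = 10011)
  bit 0 = 1: r = r^2 * 2 mod 29 = 1^2 * 2 = 1*2 = 2
  bit 1 = 0: r = r^2 mod 29 = 2^2 = 4
  bit 2 = 0: r = r^2 mod 29 = 4^2 = 16
  bit 3 = 1: r = r^2 * 2 mod 29 = 16^2 * 2 = 24*2 = 19
  bit 4 = 1: r = r^2 * 2 mod 29 = 19^2 * 2 = 13*2 = 26
  -> s = B^a = 26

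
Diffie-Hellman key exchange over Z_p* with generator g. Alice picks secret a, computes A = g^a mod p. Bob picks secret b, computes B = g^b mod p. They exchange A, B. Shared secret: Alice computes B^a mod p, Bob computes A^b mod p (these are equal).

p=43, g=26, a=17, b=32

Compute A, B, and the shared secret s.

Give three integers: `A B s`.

Answer: 20 24 25

Derivation:
A = 26^17 mod 43  (bits of 17 = 10001)
  bit 0 = 1: r = r^2 * 26 mod 43 = 1^2 * 26 = 1*26 = 26
  bit 1 = 0: r = r^2 mod 43 = 26^2 = 31
  bit 2 = 0: r = r^2 mod 43 = 31^2 = 15
  bit 3 = 0: r = r^2 mod 43 = 15^2 = 10
  bit 4 = 1: r = r^2 * 26 mod 43 = 10^2 * 26 = 14*26 = 20
  -> A = 20
B = 26^32 mod 43  (bits of 32 = 100000)
  bit 0 = 1: r = r^2 * 26 mod 43 = 1^2 * 26 = 1*26 = 26
  bit 1 = 0: r = r^2 mod 43 = 26^2 = 31
  bit 2 = 0: r = r^2 mod 43 = 31^2 = 15
  bit 3 = 0: r = r^2 mod 43 = 15^2 = 10
  bit 4 = 0: r = r^2 mod 43 = 10^2 = 14
  bit 5 = 0: r = r^2 mod 43 = 14^2 = 24
  -> B = 24
s = B^a = 24^17 mod 43  (bits of 17 = 10001)
  bit 0 = 1: r = r^2 * 24 mod 43 = 1^2 * 24 = 1*24 = 24
  bit 1 = 0: r = r^2 mod 43 = 24^2 = 17
  bit 2 = 0: r = r^2 mod 43 = 17^2 = 31
  bit 3 = 0: r = r^2 mod 43 = 31^2 = 15
  bit 4 = 1: r = r^2 * 24 mod 43 = 15^2 * 24 = 10*24 = 25
  -> s = B^a = 25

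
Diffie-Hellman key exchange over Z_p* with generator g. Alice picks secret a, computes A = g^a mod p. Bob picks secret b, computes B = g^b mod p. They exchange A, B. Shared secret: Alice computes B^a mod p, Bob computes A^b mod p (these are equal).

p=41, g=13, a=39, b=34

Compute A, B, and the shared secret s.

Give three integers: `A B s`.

A = 13^39 mod 41  (bits of 39 = 100111)
  bit 0 = 1: r = r^2 * 13 mod 41 = 1^2 * 13 = 1*13 = 13
  bit 1 = 0: r = r^2 mod 41 = 13^2 = 5
  bit 2 = 0: r = r^2 mod 41 = 5^2 = 25
  bit 3 = 1: r = r^2 * 13 mod 41 = 25^2 * 13 = 10*13 = 7
  bit 4 = 1: r = r^2 * 13 mod 41 = 7^2 * 13 = 8*13 = 22
  bit 5 = 1: r = r^2 * 13 mod 41 = 22^2 * 13 = 33*13 = 19
  -> A = 19
B = 13^34 mod 41  (bits of 34 = 100010)
  bit 0 = 1: r = r^2 * 13 mod 41 = 1^2 * 13 = 1*13 = 13
  bit 1 = 0: r = r^2 mod 41 = 13^2 = 5
  bit 2 = 0: r = r^2 mod 41 = 5^2 = 25
  bit 3 = 0: r = r^2 mod 41 = 25^2 = 10
  bit 4 = 1: r = r^2 * 13 mod 41 = 10^2 * 13 = 18*13 = 29
  bit 5 = 0: r = r^2 mod 41 = 29^2 = 21
  -> B = 21
s = B^a = 21^39 mod 41  (bits of 39 = 100111)
  bit 0 = 1: r = r^2 * 21 mod 41 = 1^2 * 21 = 1*21 = 21
  bit 1 = 0: r = r^2 mod 41 = 21^2 = 31
  bit 2 = 0: r = r^2 mod 41 = 31^2 = 18
  bit 3 = 1: r = r^2 * 21 mod 41 = 18^2 * 21 = 37*21 = 39
  bit 4 = 1: r = r^2 * 21 mod 41 = 39^2 * 21 = 4*21 = 2
  bit 5 = 1: r = r^2 * 21 mod 41 = 2^2 * 21 = 4*21 = 2
  -> s = B^a = 2

Answer: 19 21 2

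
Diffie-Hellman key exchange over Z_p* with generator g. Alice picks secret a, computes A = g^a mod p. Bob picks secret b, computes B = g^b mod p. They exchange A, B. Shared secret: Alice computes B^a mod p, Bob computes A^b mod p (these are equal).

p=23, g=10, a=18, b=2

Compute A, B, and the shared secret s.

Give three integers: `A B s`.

Answer: 9 8 12

Derivation:
A = 10^18 mod 23  (bits of 18 = 10010)
  bit 0 = 1: r = r^2 * 10 mod 23 = 1^2 * 10 = 1*10 = 10
  bit 1 = 0: r = r^2 mod 23 = 10^2 = 8
  bit 2 = 0: r = r^2 mod 23 = 8^2 = 18
  bit 3 = 1: r = r^2 * 10 mod 23 = 18^2 * 10 = 2*10 = 20
  bit 4 = 0: r = r^2 mod 23 = 20^2 = 9
  -> A = 9
B = 10^2 mod 23  (bits of 2 = 10)
  bit 0 = 1: r = r^2 * 10 mod 23 = 1^2 * 10 = 1*10 = 10
  bit 1 = 0: r = r^2 mod 23 = 10^2 = 8
  -> B = 8
s = B^a = 8^18 mod 23  (bits of 18 = 10010)
  bit 0 = 1: r = r^2 * 8 mod 23 = 1^2 * 8 = 1*8 = 8
  bit 1 = 0: r = r^2 mod 23 = 8^2 = 18
  bit 2 = 0: r = r^2 mod 23 = 18^2 = 2
  bit 3 = 1: r = r^2 * 8 mod 23 = 2^2 * 8 = 4*8 = 9
  bit 4 = 0: r = r^2 mod 23 = 9^2 = 12
  -> s = B^a = 12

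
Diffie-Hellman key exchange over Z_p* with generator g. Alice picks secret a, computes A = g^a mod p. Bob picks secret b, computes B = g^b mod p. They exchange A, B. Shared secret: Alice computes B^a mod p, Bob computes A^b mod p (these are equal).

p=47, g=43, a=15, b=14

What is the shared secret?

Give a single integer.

A = 43^15 mod 47  (bits of 15 = 1111)
  bit 0 = 1: r = r^2 * 43 mod 47 = 1^2 * 43 = 1*43 = 43
  bit 1 = 1: r = r^2 * 43 mod 47 = 43^2 * 43 = 16*43 = 30
  bit 2 = 1: r = r^2 * 43 mod 47 = 30^2 * 43 = 7*43 = 19
  bit 3 = 1: r = r^2 * 43 mod 47 = 19^2 * 43 = 32*43 = 13
  -> A = 13
B = 43^14 mod 47  (bits of 14 = 1110)
  bit 0 = 1: r = r^2 * 43 mod 47 = 1^2 * 43 = 1*43 = 43
  bit 1 = 1: r = r^2 * 43 mod 47 = 43^2 * 43 = 16*43 = 30
  bit 2 = 1: r = r^2 * 43 mod 47 = 30^2 * 43 = 7*43 = 19
  bit 3 = 0: r = r^2 mod 47 = 19^2 = 32
  -> B = 32
s = B^a = 32^15 mod 47  (bits of 15 = 1111)
  bit 0 = 1: r = r^2 * 32 mod 47 = 1^2 * 32 = 1*32 = 32
  bit 1 = 1: r = r^2 * 32 mod 47 = 32^2 * 32 = 37*32 = 9
  bit 2 = 1: r = r^2 * 32 mod 47 = 9^2 * 32 = 34*32 = 7
  bit 3 = 1: r = r^2 * 32 mod 47 = 7^2 * 32 = 2*32 = 17
  -> s = B^a = 17

Answer: 17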